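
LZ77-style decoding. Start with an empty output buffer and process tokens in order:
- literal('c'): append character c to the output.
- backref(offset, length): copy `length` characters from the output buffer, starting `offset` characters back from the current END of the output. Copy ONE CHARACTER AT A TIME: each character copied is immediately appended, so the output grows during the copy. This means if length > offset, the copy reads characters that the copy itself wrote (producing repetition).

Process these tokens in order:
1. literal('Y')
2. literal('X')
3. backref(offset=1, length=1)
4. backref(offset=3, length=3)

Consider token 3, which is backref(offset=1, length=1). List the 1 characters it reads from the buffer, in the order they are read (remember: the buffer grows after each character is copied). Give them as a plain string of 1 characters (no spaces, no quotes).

Answer: X

Derivation:
Token 1: literal('Y'). Output: "Y"
Token 2: literal('X'). Output: "YX"
Token 3: backref(off=1, len=1). Buffer before: "YX" (len 2)
  byte 1: read out[1]='X', append. Buffer now: "YXX"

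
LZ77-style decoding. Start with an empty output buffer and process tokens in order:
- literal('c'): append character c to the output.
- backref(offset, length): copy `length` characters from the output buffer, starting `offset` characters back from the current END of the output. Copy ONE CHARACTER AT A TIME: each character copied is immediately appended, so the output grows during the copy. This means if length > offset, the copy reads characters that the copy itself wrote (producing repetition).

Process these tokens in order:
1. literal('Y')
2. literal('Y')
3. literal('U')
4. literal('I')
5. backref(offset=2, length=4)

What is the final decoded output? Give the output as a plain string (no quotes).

Answer: YYUIUIUI

Derivation:
Token 1: literal('Y'). Output: "Y"
Token 2: literal('Y'). Output: "YY"
Token 3: literal('U'). Output: "YYU"
Token 4: literal('I'). Output: "YYUI"
Token 5: backref(off=2, len=4) (overlapping!). Copied 'UIUI' from pos 2. Output: "YYUIUIUI"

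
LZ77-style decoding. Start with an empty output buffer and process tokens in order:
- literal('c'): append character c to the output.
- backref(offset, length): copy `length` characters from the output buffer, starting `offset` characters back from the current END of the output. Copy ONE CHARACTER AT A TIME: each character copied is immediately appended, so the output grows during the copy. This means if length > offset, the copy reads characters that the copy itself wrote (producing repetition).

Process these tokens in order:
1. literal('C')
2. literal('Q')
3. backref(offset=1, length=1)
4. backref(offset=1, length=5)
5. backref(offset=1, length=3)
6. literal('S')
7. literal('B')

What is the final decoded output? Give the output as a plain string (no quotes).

Token 1: literal('C'). Output: "C"
Token 2: literal('Q'). Output: "CQ"
Token 3: backref(off=1, len=1). Copied 'Q' from pos 1. Output: "CQQ"
Token 4: backref(off=1, len=5) (overlapping!). Copied 'QQQQQ' from pos 2. Output: "CQQQQQQQ"
Token 5: backref(off=1, len=3) (overlapping!). Copied 'QQQ' from pos 7. Output: "CQQQQQQQQQQ"
Token 6: literal('S'). Output: "CQQQQQQQQQQS"
Token 7: literal('B'). Output: "CQQQQQQQQQQSB"

Answer: CQQQQQQQQQQSB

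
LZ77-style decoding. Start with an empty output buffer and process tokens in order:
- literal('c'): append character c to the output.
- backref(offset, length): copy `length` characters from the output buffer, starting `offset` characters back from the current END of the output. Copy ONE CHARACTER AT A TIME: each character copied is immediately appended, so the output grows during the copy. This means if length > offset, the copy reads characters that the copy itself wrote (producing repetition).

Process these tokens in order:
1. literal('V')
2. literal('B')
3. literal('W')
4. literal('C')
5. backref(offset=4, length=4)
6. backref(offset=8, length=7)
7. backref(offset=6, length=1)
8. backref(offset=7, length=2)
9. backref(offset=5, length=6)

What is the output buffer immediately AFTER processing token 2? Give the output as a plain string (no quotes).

Token 1: literal('V'). Output: "V"
Token 2: literal('B'). Output: "VB"

Answer: VB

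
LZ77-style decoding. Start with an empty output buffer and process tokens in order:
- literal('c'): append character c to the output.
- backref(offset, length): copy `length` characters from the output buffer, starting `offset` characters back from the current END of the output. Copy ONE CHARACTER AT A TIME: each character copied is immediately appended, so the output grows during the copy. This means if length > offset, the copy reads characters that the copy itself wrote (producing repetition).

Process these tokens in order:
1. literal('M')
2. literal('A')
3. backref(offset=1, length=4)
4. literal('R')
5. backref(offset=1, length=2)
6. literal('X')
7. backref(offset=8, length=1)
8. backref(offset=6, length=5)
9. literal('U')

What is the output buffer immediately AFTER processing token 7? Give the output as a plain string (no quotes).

Answer: MAAAAARRRXA

Derivation:
Token 1: literal('M'). Output: "M"
Token 2: literal('A'). Output: "MA"
Token 3: backref(off=1, len=4) (overlapping!). Copied 'AAAA' from pos 1. Output: "MAAAAA"
Token 4: literal('R'). Output: "MAAAAAR"
Token 5: backref(off=1, len=2) (overlapping!). Copied 'RR' from pos 6. Output: "MAAAAARRR"
Token 6: literal('X'). Output: "MAAAAARRRX"
Token 7: backref(off=8, len=1). Copied 'A' from pos 2. Output: "MAAAAARRRXA"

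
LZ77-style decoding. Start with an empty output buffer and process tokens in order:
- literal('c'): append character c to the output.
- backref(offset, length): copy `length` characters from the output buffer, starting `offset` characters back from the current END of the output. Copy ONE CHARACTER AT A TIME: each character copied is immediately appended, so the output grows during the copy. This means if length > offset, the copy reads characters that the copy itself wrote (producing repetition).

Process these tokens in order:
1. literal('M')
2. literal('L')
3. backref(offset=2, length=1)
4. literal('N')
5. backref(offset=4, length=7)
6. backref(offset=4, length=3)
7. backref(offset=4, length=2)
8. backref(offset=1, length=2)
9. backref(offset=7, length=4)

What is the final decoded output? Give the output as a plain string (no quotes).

Answer: MLMNMLMNMLMNMLMNNNNMLM

Derivation:
Token 1: literal('M'). Output: "M"
Token 2: literal('L'). Output: "ML"
Token 3: backref(off=2, len=1). Copied 'M' from pos 0. Output: "MLM"
Token 4: literal('N'). Output: "MLMN"
Token 5: backref(off=4, len=7) (overlapping!). Copied 'MLMNMLM' from pos 0. Output: "MLMNMLMNMLM"
Token 6: backref(off=4, len=3). Copied 'NML' from pos 7. Output: "MLMNMLMNMLMNML"
Token 7: backref(off=4, len=2). Copied 'MN' from pos 10. Output: "MLMNMLMNMLMNMLMN"
Token 8: backref(off=1, len=2) (overlapping!). Copied 'NN' from pos 15. Output: "MLMNMLMNMLMNMLMNNN"
Token 9: backref(off=7, len=4). Copied 'NMLM' from pos 11. Output: "MLMNMLMNMLMNMLMNNNNMLM"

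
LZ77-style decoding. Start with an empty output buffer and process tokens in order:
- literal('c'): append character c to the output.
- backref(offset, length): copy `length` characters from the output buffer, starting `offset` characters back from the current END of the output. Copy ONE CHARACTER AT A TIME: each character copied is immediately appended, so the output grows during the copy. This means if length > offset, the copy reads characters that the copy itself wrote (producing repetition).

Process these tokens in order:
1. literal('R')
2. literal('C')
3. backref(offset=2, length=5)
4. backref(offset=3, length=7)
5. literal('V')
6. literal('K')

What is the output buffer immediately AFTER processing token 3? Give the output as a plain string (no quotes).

Answer: RCRCRCR

Derivation:
Token 1: literal('R'). Output: "R"
Token 2: literal('C'). Output: "RC"
Token 3: backref(off=2, len=5) (overlapping!). Copied 'RCRCR' from pos 0. Output: "RCRCRCR"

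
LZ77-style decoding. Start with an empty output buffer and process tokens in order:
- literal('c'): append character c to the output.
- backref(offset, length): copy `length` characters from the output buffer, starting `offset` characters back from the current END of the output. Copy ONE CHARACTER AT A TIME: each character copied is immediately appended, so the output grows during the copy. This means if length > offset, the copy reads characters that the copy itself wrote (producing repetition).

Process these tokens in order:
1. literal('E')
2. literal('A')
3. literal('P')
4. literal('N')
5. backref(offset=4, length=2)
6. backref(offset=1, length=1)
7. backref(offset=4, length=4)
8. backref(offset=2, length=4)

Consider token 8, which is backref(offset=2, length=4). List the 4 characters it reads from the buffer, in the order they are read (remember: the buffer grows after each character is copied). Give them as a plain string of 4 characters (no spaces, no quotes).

Token 1: literal('E'). Output: "E"
Token 2: literal('A'). Output: "EA"
Token 3: literal('P'). Output: "EAP"
Token 4: literal('N'). Output: "EAPN"
Token 5: backref(off=4, len=2). Copied 'EA' from pos 0. Output: "EAPNEA"
Token 6: backref(off=1, len=1). Copied 'A' from pos 5. Output: "EAPNEAA"
Token 7: backref(off=4, len=4). Copied 'NEAA' from pos 3. Output: "EAPNEAANEAA"
Token 8: backref(off=2, len=4). Buffer before: "EAPNEAANEAA" (len 11)
  byte 1: read out[9]='A', append. Buffer now: "EAPNEAANEAAA"
  byte 2: read out[10]='A', append. Buffer now: "EAPNEAANEAAAA"
  byte 3: read out[11]='A', append. Buffer now: "EAPNEAANEAAAAA"
  byte 4: read out[12]='A', append. Buffer now: "EAPNEAANEAAAAAA"

Answer: AAAA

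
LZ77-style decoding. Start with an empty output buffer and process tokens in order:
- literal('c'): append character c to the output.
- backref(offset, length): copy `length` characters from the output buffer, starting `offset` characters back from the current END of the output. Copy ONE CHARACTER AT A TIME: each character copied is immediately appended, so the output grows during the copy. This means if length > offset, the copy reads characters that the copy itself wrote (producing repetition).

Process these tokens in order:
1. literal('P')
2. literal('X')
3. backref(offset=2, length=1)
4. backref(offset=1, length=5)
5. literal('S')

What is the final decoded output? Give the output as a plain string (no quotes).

Answer: PXPPPPPPS

Derivation:
Token 1: literal('P'). Output: "P"
Token 2: literal('X'). Output: "PX"
Token 3: backref(off=2, len=1). Copied 'P' from pos 0. Output: "PXP"
Token 4: backref(off=1, len=5) (overlapping!). Copied 'PPPPP' from pos 2. Output: "PXPPPPPP"
Token 5: literal('S'). Output: "PXPPPPPPS"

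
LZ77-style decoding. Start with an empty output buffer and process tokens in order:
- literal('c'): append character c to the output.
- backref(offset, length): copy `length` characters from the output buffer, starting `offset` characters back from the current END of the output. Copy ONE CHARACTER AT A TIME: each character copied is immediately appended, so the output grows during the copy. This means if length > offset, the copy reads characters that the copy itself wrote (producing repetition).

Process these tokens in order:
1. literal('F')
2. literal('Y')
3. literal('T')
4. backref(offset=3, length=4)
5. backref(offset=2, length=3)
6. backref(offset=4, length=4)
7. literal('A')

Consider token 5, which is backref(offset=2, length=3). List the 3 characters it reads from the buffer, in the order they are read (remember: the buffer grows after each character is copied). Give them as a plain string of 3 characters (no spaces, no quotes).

Answer: TFT

Derivation:
Token 1: literal('F'). Output: "F"
Token 2: literal('Y'). Output: "FY"
Token 3: literal('T'). Output: "FYT"
Token 4: backref(off=3, len=4) (overlapping!). Copied 'FYTF' from pos 0. Output: "FYTFYTF"
Token 5: backref(off=2, len=3). Buffer before: "FYTFYTF" (len 7)
  byte 1: read out[5]='T', append. Buffer now: "FYTFYTFT"
  byte 2: read out[6]='F', append. Buffer now: "FYTFYTFTF"
  byte 3: read out[7]='T', append. Buffer now: "FYTFYTFTFT"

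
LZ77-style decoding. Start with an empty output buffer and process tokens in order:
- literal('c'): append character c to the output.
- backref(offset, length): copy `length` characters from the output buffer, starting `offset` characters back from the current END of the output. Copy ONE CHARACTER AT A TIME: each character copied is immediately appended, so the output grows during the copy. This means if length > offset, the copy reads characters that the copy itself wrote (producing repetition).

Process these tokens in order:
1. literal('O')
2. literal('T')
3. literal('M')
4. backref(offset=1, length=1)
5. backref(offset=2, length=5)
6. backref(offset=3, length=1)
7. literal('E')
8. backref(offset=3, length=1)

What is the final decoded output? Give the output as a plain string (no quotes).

Token 1: literal('O'). Output: "O"
Token 2: literal('T'). Output: "OT"
Token 3: literal('M'). Output: "OTM"
Token 4: backref(off=1, len=1). Copied 'M' from pos 2. Output: "OTMM"
Token 5: backref(off=2, len=5) (overlapping!). Copied 'MMMMM' from pos 2. Output: "OTMMMMMMM"
Token 6: backref(off=3, len=1). Copied 'M' from pos 6. Output: "OTMMMMMMMM"
Token 7: literal('E'). Output: "OTMMMMMMMME"
Token 8: backref(off=3, len=1). Copied 'M' from pos 8. Output: "OTMMMMMMMMEM"

Answer: OTMMMMMMMMEM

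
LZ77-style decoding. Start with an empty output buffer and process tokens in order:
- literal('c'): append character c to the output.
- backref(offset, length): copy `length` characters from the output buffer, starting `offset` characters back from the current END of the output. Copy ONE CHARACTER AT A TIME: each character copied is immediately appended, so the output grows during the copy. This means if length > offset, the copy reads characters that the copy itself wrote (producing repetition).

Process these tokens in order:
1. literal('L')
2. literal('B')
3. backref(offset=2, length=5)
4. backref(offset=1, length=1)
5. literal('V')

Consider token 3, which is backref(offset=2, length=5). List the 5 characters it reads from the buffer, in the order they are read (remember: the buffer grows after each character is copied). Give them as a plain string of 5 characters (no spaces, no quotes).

Token 1: literal('L'). Output: "L"
Token 2: literal('B'). Output: "LB"
Token 3: backref(off=2, len=5). Buffer before: "LB" (len 2)
  byte 1: read out[0]='L', append. Buffer now: "LBL"
  byte 2: read out[1]='B', append. Buffer now: "LBLB"
  byte 3: read out[2]='L', append. Buffer now: "LBLBL"
  byte 4: read out[3]='B', append. Buffer now: "LBLBLB"
  byte 5: read out[4]='L', append. Buffer now: "LBLBLBL"

Answer: LBLBL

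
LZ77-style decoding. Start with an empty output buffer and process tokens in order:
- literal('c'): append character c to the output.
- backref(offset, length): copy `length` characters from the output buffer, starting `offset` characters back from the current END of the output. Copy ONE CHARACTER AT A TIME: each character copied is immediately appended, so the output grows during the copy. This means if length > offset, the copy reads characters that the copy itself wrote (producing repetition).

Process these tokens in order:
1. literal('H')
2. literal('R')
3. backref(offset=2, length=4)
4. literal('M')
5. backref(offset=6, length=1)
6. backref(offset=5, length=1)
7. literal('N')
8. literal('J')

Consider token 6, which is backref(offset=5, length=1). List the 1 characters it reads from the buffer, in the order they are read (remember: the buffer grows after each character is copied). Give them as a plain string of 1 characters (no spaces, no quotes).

Token 1: literal('H'). Output: "H"
Token 2: literal('R'). Output: "HR"
Token 3: backref(off=2, len=4) (overlapping!). Copied 'HRHR' from pos 0. Output: "HRHRHR"
Token 4: literal('M'). Output: "HRHRHRM"
Token 5: backref(off=6, len=1). Copied 'R' from pos 1. Output: "HRHRHRMR"
Token 6: backref(off=5, len=1). Buffer before: "HRHRHRMR" (len 8)
  byte 1: read out[3]='R', append. Buffer now: "HRHRHRMRR"

Answer: R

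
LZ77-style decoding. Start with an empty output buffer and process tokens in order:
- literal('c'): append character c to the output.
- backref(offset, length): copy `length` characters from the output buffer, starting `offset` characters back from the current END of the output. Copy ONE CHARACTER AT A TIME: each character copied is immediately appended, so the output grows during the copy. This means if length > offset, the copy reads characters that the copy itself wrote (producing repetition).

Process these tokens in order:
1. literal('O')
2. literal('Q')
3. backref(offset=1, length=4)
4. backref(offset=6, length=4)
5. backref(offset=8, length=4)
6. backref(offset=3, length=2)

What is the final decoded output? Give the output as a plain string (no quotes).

Answer: OQQQQQOQQQQQQQQQ

Derivation:
Token 1: literal('O'). Output: "O"
Token 2: literal('Q'). Output: "OQ"
Token 3: backref(off=1, len=4) (overlapping!). Copied 'QQQQ' from pos 1. Output: "OQQQQQ"
Token 4: backref(off=6, len=4). Copied 'OQQQ' from pos 0. Output: "OQQQQQOQQQ"
Token 5: backref(off=8, len=4). Copied 'QQQQ' from pos 2. Output: "OQQQQQOQQQQQQQ"
Token 6: backref(off=3, len=2). Copied 'QQ' from pos 11. Output: "OQQQQQOQQQQQQQQQ"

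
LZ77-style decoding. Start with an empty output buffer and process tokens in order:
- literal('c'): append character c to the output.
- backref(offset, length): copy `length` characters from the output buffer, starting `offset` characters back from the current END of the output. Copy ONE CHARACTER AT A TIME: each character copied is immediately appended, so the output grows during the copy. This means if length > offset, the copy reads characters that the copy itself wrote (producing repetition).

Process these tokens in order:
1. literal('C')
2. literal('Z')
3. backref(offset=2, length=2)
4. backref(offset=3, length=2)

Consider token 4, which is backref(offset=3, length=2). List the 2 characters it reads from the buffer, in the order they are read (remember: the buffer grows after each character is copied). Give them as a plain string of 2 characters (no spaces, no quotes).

Token 1: literal('C'). Output: "C"
Token 2: literal('Z'). Output: "CZ"
Token 3: backref(off=2, len=2). Copied 'CZ' from pos 0. Output: "CZCZ"
Token 4: backref(off=3, len=2). Buffer before: "CZCZ" (len 4)
  byte 1: read out[1]='Z', append. Buffer now: "CZCZZ"
  byte 2: read out[2]='C', append. Buffer now: "CZCZZC"

Answer: ZC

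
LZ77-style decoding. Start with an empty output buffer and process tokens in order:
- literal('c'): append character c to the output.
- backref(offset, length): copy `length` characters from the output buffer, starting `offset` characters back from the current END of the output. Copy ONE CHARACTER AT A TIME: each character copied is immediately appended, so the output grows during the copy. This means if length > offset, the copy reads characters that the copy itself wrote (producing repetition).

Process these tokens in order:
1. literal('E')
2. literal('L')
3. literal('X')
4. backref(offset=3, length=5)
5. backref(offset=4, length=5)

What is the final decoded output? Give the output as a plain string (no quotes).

Answer: ELXELXELLXELL

Derivation:
Token 1: literal('E'). Output: "E"
Token 2: literal('L'). Output: "EL"
Token 3: literal('X'). Output: "ELX"
Token 4: backref(off=3, len=5) (overlapping!). Copied 'ELXEL' from pos 0. Output: "ELXELXEL"
Token 5: backref(off=4, len=5) (overlapping!). Copied 'LXELL' from pos 4. Output: "ELXELXELLXELL"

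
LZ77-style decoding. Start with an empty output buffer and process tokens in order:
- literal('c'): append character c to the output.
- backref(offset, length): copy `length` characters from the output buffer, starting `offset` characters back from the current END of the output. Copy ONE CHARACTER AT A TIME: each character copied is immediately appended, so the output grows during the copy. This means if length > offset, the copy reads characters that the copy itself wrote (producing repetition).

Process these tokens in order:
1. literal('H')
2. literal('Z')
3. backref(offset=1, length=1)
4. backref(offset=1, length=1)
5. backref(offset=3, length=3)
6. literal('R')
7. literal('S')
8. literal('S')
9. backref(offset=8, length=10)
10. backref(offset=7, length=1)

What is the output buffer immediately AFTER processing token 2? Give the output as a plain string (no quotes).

Answer: HZ

Derivation:
Token 1: literal('H'). Output: "H"
Token 2: literal('Z'). Output: "HZ"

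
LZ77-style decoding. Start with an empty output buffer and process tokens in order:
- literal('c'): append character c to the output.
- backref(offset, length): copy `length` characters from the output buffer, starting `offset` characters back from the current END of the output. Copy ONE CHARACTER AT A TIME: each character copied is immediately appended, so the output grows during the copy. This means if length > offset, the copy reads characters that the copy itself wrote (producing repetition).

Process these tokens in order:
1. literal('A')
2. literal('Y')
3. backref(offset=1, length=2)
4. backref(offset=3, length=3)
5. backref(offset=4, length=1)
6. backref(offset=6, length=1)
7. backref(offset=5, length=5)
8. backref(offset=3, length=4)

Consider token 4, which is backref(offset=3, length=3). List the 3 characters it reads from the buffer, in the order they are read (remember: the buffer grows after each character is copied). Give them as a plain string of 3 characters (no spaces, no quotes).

Token 1: literal('A'). Output: "A"
Token 2: literal('Y'). Output: "AY"
Token 3: backref(off=1, len=2) (overlapping!). Copied 'YY' from pos 1. Output: "AYYY"
Token 4: backref(off=3, len=3). Buffer before: "AYYY" (len 4)
  byte 1: read out[1]='Y', append. Buffer now: "AYYYY"
  byte 2: read out[2]='Y', append. Buffer now: "AYYYYY"
  byte 3: read out[3]='Y', append. Buffer now: "AYYYYYY"

Answer: YYY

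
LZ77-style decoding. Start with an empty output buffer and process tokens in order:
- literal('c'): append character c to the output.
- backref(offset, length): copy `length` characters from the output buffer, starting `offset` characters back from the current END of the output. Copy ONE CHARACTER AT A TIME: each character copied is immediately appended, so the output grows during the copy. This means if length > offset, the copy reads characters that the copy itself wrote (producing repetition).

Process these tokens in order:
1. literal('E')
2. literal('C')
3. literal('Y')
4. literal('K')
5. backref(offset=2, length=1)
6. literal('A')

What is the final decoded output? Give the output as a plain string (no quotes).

Answer: ECYKYA

Derivation:
Token 1: literal('E'). Output: "E"
Token 2: literal('C'). Output: "EC"
Token 3: literal('Y'). Output: "ECY"
Token 4: literal('K'). Output: "ECYK"
Token 5: backref(off=2, len=1). Copied 'Y' from pos 2. Output: "ECYKY"
Token 6: literal('A'). Output: "ECYKYA"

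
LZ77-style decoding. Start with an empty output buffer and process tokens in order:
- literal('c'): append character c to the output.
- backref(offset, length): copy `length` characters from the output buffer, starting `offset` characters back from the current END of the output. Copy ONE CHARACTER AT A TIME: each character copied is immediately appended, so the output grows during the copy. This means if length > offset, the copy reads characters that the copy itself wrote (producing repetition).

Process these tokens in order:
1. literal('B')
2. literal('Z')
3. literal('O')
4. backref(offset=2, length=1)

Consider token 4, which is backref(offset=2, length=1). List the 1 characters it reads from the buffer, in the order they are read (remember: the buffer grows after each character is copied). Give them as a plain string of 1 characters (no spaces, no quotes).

Answer: Z

Derivation:
Token 1: literal('B'). Output: "B"
Token 2: literal('Z'). Output: "BZ"
Token 3: literal('O'). Output: "BZO"
Token 4: backref(off=2, len=1). Buffer before: "BZO" (len 3)
  byte 1: read out[1]='Z', append. Buffer now: "BZOZ"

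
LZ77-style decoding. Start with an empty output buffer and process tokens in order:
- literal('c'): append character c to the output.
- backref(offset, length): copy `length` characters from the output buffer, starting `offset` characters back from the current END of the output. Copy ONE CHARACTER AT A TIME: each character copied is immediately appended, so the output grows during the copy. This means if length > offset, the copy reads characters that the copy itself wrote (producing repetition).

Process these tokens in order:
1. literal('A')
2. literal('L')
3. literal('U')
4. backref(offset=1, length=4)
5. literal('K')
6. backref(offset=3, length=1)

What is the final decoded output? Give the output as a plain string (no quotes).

Token 1: literal('A'). Output: "A"
Token 2: literal('L'). Output: "AL"
Token 3: literal('U'). Output: "ALU"
Token 4: backref(off=1, len=4) (overlapping!). Copied 'UUUU' from pos 2. Output: "ALUUUUU"
Token 5: literal('K'). Output: "ALUUUUUK"
Token 6: backref(off=3, len=1). Copied 'U' from pos 5. Output: "ALUUUUUKU"

Answer: ALUUUUUKU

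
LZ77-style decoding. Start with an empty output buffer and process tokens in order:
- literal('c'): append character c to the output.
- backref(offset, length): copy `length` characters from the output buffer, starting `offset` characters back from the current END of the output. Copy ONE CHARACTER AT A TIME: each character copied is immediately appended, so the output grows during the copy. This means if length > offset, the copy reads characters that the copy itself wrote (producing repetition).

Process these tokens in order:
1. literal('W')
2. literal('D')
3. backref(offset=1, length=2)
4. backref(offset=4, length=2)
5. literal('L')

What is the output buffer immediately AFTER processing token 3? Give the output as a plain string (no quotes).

Token 1: literal('W'). Output: "W"
Token 2: literal('D'). Output: "WD"
Token 3: backref(off=1, len=2) (overlapping!). Copied 'DD' from pos 1. Output: "WDDD"

Answer: WDDD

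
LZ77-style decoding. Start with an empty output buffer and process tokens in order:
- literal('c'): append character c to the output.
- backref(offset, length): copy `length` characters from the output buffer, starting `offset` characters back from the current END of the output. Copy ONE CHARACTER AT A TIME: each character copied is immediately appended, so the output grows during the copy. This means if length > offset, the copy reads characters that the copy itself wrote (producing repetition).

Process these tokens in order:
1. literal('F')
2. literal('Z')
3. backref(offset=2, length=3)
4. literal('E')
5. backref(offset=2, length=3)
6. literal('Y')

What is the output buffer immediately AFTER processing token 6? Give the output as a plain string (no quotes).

Token 1: literal('F'). Output: "F"
Token 2: literal('Z'). Output: "FZ"
Token 3: backref(off=2, len=3) (overlapping!). Copied 'FZF' from pos 0. Output: "FZFZF"
Token 4: literal('E'). Output: "FZFZFE"
Token 5: backref(off=2, len=3) (overlapping!). Copied 'FEF' from pos 4. Output: "FZFZFEFEF"
Token 6: literal('Y'). Output: "FZFZFEFEFY"

Answer: FZFZFEFEFY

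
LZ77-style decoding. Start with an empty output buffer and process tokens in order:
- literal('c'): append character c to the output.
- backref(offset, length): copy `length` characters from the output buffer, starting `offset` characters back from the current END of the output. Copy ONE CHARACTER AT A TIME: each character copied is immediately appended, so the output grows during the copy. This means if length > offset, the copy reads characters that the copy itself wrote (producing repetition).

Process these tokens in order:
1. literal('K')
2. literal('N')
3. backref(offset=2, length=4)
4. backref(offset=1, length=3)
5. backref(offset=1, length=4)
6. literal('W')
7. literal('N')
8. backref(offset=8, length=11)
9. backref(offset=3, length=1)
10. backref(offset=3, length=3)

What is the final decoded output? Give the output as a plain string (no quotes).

Token 1: literal('K'). Output: "K"
Token 2: literal('N'). Output: "KN"
Token 3: backref(off=2, len=4) (overlapping!). Copied 'KNKN' from pos 0. Output: "KNKNKN"
Token 4: backref(off=1, len=3) (overlapping!). Copied 'NNN' from pos 5. Output: "KNKNKNNNN"
Token 5: backref(off=1, len=4) (overlapping!). Copied 'NNNN' from pos 8. Output: "KNKNKNNNNNNNN"
Token 6: literal('W'). Output: "KNKNKNNNNNNNNW"
Token 7: literal('N'). Output: "KNKNKNNNNNNNNWN"
Token 8: backref(off=8, len=11) (overlapping!). Copied 'NNNNNNWNNNN' from pos 7. Output: "KNKNKNNNNNNNNWNNNNNNNWNNNN"
Token 9: backref(off=3, len=1). Copied 'N' from pos 23. Output: "KNKNKNNNNNNNNWNNNNNNNWNNNNN"
Token 10: backref(off=3, len=3). Copied 'NNN' from pos 24. Output: "KNKNKNNNNNNNNWNNNNNNNWNNNNNNNN"

Answer: KNKNKNNNNNNNNWNNNNNNNWNNNNNNNN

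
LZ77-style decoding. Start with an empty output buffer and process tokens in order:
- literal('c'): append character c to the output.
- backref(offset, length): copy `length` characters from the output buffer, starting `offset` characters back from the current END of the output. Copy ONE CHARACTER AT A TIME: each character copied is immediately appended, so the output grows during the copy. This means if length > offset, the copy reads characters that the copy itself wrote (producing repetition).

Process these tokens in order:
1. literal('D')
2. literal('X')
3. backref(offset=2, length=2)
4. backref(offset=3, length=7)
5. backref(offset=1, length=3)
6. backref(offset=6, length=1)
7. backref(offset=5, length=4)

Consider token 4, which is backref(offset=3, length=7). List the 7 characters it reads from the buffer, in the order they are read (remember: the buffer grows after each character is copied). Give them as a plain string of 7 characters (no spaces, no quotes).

Token 1: literal('D'). Output: "D"
Token 2: literal('X'). Output: "DX"
Token 3: backref(off=2, len=2). Copied 'DX' from pos 0. Output: "DXDX"
Token 4: backref(off=3, len=7). Buffer before: "DXDX" (len 4)
  byte 1: read out[1]='X', append. Buffer now: "DXDXX"
  byte 2: read out[2]='D', append. Buffer now: "DXDXXD"
  byte 3: read out[3]='X', append. Buffer now: "DXDXXDX"
  byte 4: read out[4]='X', append. Buffer now: "DXDXXDXX"
  byte 5: read out[5]='D', append. Buffer now: "DXDXXDXXD"
  byte 6: read out[6]='X', append. Buffer now: "DXDXXDXXDX"
  byte 7: read out[7]='X', append. Buffer now: "DXDXXDXXDXX"

Answer: XDXXDXX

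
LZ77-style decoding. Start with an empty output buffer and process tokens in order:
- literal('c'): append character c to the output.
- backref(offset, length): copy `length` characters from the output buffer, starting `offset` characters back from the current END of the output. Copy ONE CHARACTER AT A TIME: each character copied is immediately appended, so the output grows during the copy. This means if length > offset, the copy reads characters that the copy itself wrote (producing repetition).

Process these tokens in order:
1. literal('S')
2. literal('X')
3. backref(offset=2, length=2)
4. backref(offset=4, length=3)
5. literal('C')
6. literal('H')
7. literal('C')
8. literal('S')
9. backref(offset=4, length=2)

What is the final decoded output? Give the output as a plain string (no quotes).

Answer: SXSXSXSCHCSCH

Derivation:
Token 1: literal('S'). Output: "S"
Token 2: literal('X'). Output: "SX"
Token 3: backref(off=2, len=2). Copied 'SX' from pos 0. Output: "SXSX"
Token 4: backref(off=4, len=3). Copied 'SXS' from pos 0. Output: "SXSXSXS"
Token 5: literal('C'). Output: "SXSXSXSC"
Token 6: literal('H'). Output: "SXSXSXSCH"
Token 7: literal('C'). Output: "SXSXSXSCHC"
Token 8: literal('S'). Output: "SXSXSXSCHCS"
Token 9: backref(off=4, len=2). Copied 'CH' from pos 7. Output: "SXSXSXSCHCSCH"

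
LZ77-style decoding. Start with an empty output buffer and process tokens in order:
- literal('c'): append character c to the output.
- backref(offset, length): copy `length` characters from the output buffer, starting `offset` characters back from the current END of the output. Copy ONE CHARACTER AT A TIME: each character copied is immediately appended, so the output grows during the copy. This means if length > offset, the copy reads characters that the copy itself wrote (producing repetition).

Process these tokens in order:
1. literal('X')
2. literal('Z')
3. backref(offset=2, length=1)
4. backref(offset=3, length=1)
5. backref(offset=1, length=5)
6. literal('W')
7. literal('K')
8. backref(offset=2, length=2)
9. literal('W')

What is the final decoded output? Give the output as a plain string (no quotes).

Token 1: literal('X'). Output: "X"
Token 2: literal('Z'). Output: "XZ"
Token 3: backref(off=2, len=1). Copied 'X' from pos 0. Output: "XZX"
Token 4: backref(off=3, len=1). Copied 'X' from pos 0. Output: "XZXX"
Token 5: backref(off=1, len=5) (overlapping!). Copied 'XXXXX' from pos 3. Output: "XZXXXXXXX"
Token 6: literal('W'). Output: "XZXXXXXXXW"
Token 7: literal('K'). Output: "XZXXXXXXXWK"
Token 8: backref(off=2, len=2). Copied 'WK' from pos 9. Output: "XZXXXXXXXWKWK"
Token 9: literal('W'). Output: "XZXXXXXXXWKWKW"

Answer: XZXXXXXXXWKWKW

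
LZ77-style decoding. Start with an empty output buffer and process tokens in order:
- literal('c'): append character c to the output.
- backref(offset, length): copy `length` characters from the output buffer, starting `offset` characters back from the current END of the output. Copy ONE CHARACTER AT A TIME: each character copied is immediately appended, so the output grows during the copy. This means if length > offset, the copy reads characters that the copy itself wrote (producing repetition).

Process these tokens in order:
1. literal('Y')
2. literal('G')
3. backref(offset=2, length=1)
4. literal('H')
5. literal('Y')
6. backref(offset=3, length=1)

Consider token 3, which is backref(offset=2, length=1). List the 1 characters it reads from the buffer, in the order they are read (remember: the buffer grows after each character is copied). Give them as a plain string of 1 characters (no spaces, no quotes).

Answer: Y

Derivation:
Token 1: literal('Y'). Output: "Y"
Token 2: literal('G'). Output: "YG"
Token 3: backref(off=2, len=1). Buffer before: "YG" (len 2)
  byte 1: read out[0]='Y', append. Buffer now: "YGY"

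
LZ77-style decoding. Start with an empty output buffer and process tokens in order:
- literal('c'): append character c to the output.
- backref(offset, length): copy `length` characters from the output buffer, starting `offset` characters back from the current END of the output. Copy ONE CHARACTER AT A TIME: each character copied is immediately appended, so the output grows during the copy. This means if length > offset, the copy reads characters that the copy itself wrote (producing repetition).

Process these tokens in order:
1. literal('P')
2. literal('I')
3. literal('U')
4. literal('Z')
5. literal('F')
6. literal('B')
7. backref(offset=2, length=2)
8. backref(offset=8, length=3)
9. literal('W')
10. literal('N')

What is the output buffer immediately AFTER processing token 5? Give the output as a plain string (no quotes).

Answer: PIUZF

Derivation:
Token 1: literal('P'). Output: "P"
Token 2: literal('I'). Output: "PI"
Token 3: literal('U'). Output: "PIU"
Token 4: literal('Z'). Output: "PIUZ"
Token 5: literal('F'). Output: "PIUZF"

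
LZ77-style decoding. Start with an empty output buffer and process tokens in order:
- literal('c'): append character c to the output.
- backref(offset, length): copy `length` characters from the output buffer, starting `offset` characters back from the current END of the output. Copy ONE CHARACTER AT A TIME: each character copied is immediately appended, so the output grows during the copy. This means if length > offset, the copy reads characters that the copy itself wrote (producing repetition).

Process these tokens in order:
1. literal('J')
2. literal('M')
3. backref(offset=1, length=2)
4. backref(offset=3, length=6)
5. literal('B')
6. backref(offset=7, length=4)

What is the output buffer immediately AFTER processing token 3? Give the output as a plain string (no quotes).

Answer: JMMM

Derivation:
Token 1: literal('J'). Output: "J"
Token 2: literal('M'). Output: "JM"
Token 3: backref(off=1, len=2) (overlapping!). Copied 'MM' from pos 1. Output: "JMMM"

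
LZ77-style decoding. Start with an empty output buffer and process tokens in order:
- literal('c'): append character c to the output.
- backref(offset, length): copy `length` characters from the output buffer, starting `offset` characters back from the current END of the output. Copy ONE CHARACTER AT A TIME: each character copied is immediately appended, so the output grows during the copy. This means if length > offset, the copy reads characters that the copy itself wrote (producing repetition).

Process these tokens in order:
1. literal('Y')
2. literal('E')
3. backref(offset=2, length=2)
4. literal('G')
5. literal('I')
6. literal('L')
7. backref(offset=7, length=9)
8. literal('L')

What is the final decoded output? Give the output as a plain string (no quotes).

Answer: YEYEGILYEYEGILYEL

Derivation:
Token 1: literal('Y'). Output: "Y"
Token 2: literal('E'). Output: "YE"
Token 3: backref(off=2, len=2). Copied 'YE' from pos 0. Output: "YEYE"
Token 4: literal('G'). Output: "YEYEG"
Token 5: literal('I'). Output: "YEYEGI"
Token 6: literal('L'). Output: "YEYEGIL"
Token 7: backref(off=7, len=9) (overlapping!). Copied 'YEYEGILYE' from pos 0. Output: "YEYEGILYEYEGILYE"
Token 8: literal('L'). Output: "YEYEGILYEYEGILYEL"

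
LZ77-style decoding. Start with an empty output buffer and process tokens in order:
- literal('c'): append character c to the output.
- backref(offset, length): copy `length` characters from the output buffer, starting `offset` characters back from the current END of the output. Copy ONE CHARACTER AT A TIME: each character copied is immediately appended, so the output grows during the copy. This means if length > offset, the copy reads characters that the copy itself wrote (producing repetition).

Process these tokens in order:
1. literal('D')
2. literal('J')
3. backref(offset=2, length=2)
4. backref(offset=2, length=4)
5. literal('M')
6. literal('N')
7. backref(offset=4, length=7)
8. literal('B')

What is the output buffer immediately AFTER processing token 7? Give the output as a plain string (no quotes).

Token 1: literal('D'). Output: "D"
Token 2: literal('J'). Output: "DJ"
Token 3: backref(off=2, len=2). Copied 'DJ' from pos 0. Output: "DJDJ"
Token 4: backref(off=2, len=4) (overlapping!). Copied 'DJDJ' from pos 2. Output: "DJDJDJDJ"
Token 5: literal('M'). Output: "DJDJDJDJM"
Token 6: literal('N'). Output: "DJDJDJDJMN"
Token 7: backref(off=4, len=7) (overlapping!). Copied 'DJMNDJM' from pos 6. Output: "DJDJDJDJMNDJMNDJM"

Answer: DJDJDJDJMNDJMNDJM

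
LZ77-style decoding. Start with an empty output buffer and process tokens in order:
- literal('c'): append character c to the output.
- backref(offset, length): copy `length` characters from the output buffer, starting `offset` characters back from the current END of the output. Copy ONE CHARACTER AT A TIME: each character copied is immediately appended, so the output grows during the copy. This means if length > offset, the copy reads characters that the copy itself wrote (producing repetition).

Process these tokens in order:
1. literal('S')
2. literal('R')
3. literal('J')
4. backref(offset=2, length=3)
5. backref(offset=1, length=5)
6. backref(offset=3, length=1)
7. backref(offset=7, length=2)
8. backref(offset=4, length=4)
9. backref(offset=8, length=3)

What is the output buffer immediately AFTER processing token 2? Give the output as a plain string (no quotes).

Token 1: literal('S'). Output: "S"
Token 2: literal('R'). Output: "SR"

Answer: SR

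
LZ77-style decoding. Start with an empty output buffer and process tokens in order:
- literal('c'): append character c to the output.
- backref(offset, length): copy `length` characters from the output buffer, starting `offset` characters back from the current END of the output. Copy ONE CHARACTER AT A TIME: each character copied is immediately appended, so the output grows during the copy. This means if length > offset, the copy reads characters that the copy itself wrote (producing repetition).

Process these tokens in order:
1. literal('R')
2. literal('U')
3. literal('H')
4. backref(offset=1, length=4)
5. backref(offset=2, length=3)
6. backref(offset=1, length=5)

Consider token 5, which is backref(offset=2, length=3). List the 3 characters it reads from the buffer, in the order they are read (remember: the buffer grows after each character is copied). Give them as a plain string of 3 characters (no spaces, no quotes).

Answer: HHH

Derivation:
Token 1: literal('R'). Output: "R"
Token 2: literal('U'). Output: "RU"
Token 3: literal('H'). Output: "RUH"
Token 4: backref(off=1, len=4) (overlapping!). Copied 'HHHH' from pos 2. Output: "RUHHHHH"
Token 5: backref(off=2, len=3). Buffer before: "RUHHHHH" (len 7)
  byte 1: read out[5]='H', append. Buffer now: "RUHHHHHH"
  byte 2: read out[6]='H', append. Buffer now: "RUHHHHHHH"
  byte 3: read out[7]='H', append. Buffer now: "RUHHHHHHHH"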